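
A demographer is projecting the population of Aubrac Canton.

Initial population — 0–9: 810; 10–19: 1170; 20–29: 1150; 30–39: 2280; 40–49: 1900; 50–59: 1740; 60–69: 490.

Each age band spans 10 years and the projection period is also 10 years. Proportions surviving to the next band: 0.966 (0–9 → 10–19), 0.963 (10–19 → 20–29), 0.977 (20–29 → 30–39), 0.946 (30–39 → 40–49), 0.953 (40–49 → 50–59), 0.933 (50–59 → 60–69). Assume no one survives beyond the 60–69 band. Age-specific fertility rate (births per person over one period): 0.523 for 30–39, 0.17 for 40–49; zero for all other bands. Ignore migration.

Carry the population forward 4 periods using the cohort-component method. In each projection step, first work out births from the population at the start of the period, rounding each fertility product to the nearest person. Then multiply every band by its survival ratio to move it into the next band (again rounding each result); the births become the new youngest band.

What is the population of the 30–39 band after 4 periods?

Call the groups 1 to 7, youngest first.
Period 1:
Births: 2280 × 0.523 = 1192, 1900 × 0.17 = 323 — total 1515
Group 2: 810 × 0.966 = 782
Group 3: 1170 × 0.963 = 1127
Group 4: 1150 × 0.977 = 1124
Group 5: 2280 × 0.946 = 2157
Group 6: 1900 × 0.953 = 1811
Group 7: 1740 × 0.933 = 1623
Population now: 0–9=1515, 10–19=782, 20–29=1127, 30–39=1124, 40–49=2157, 50–59=1811, 60–69=1623
Period 2:
Births: 1124 × 0.523 = 588, 2157 × 0.17 = 367 — total 955
Group 2: 1515 × 0.966 = 1463
Group 3: 782 × 0.963 = 753
Group 4: 1127 × 0.977 = 1101
Group 5: 1124 × 0.946 = 1063
Group 6: 2157 × 0.953 = 2056
Group 7: 1811 × 0.933 = 1690
Population now: 0–9=955, 10–19=1463, 20–29=753, 30–39=1101, 40–49=1063, 50–59=2056, 60–69=1690
Period 3:
Births: 1101 × 0.523 = 576, 1063 × 0.17 = 181 — total 757
Group 2: 955 × 0.966 = 923
Group 3: 1463 × 0.963 = 1409
Group 4: 753 × 0.977 = 736
Group 5: 1101 × 0.946 = 1042
Group 6: 1063 × 0.953 = 1013
Group 7: 2056 × 0.933 = 1918
Population now: 0–9=757, 10–19=923, 20–29=1409, 30–39=736, 40–49=1042, 50–59=1013, 60–69=1918
Period 4:
Births: 736 × 0.523 = 385, 1042 × 0.17 = 177 — total 562
Group 2: 757 × 0.966 = 731
Group 3: 923 × 0.963 = 889
Group 4: 1409 × 0.977 = 1377
Group 5: 736 × 0.946 = 696
Group 6: 1042 × 0.953 = 993
Group 7: 1013 × 0.933 = 945
Population now: 0–9=562, 10–19=731, 20–29=889, 30–39=1377, 40–49=696, 50–59=993, 60–69=945

1377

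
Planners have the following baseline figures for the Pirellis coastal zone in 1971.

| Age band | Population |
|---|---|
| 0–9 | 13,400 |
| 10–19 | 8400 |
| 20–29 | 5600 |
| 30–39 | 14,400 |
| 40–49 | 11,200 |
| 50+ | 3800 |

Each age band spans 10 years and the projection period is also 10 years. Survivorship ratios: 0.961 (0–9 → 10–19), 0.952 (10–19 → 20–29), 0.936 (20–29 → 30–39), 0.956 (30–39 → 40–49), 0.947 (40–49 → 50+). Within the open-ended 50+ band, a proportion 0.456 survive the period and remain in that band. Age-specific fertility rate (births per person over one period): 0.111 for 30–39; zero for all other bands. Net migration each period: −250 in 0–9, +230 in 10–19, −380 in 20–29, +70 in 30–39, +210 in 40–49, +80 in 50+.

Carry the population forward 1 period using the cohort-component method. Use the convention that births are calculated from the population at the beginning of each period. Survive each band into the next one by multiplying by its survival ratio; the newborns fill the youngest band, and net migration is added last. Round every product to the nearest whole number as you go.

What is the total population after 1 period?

(Bands numbered youngest = 1 to oldest = 6.)
After projecting period 1:
Births: 14400 * 0.111 = 1598
Band 2: 13400 * 0.961 = 12877
Band 3: 8400 * 0.952 = 7997
Band 4: 5600 * 0.936 = 5242
Band 5: 14400 * 0.956 = 13766
Band 6: 11200 * 0.947 + 3800 * 0.456 = 10606 + 1733 = 12339
Net migration: Band 1 − 250 → 1348; Band 2 + 230 → 13107; Band 3 − 380 → 7617; Band 4 + 70 → 5312; Band 5 + 210 → 13976; Band 6 + 80 → 12419
Giving 1348 / 13107 / 7617 / 5312 / 13976 / 12419.
Total after period 1: 1348 + 13107 + 7617 + 5312 + 13976 + 12419 = 53779

53779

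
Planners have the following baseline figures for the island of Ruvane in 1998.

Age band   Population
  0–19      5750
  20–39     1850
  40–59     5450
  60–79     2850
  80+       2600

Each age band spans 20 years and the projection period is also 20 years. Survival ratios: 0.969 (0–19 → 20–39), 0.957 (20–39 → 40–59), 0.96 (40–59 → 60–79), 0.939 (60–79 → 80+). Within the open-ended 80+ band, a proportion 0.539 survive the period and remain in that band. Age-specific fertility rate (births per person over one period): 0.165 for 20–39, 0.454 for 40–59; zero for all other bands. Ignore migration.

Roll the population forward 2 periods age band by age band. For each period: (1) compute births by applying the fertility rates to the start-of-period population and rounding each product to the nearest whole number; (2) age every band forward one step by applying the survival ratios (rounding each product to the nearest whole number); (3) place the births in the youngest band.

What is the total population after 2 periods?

After projecting period 1:
Births: 1850 × 0.165 = 305, 5450 × 0.454 = 2474 → total 2779
20–39: 5750 × 0.969 = 5572
40–59: 1850 × 0.957 = 1770
60–79: 5450 × 0.96 = 5232
80+: 2850 × 0.939 + 2600 × 0.539 = 2676 + 1401 = 4077
Giving 2779 / 5572 / 1770 / 5232 / 4077.
After projecting period 2:
Births: 5572 × 0.165 = 919, 1770 × 0.454 = 804 → total 1723
20–39: 2779 × 0.969 = 2693
40–59: 5572 × 0.957 = 5332
60–79: 1770 × 0.96 = 1699
80+: 5232 × 0.939 + 4077 × 0.539 = 4913 + 2198 = 7111
Giving 1723 / 2693 / 5332 / 1699 / 7111.
Total after period 2: 1723 + 2693 + 5332 + 1699 + 7111 = 18558

18558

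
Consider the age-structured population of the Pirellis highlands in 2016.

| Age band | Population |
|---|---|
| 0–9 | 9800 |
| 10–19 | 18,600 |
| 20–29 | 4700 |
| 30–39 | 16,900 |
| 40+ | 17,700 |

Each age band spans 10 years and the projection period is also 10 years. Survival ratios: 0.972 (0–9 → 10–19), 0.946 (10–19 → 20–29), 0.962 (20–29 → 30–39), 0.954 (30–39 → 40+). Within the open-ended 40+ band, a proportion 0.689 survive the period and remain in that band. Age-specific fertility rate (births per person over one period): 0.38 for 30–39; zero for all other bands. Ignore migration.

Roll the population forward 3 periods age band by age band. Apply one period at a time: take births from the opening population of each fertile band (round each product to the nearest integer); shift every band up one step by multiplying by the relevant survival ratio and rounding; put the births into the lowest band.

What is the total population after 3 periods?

— Period 1 —
Births: 16900 × 0.38 = 6422
10–19: 9800 × 0.972 = 9526
20–29: 18600 × 0.946 = 17596
30–39: 4700 × 0.962 = 4521
40+: 16900 × 0.954 + 17700 × 0.689 = 16123 + 12195 = 28318
→ [6422, 9526, 17596, 4521, 28318]
— Period 2 —
Births: 4521 × 0.38 = 1718
10–19: 6422 × 0.972 = 6242
20–29: 9526 × 0.946 = 9012
30–39: 17596 × 0.962 = 16927
40+: 4521 × 0.954 + 28318 × 0.689 = 4313 + 19511 = 23824
→ [1718, 6242, 9012, 16927, 23824]
— Period 3 —
Births: 16927 × 0.38 = 6432
10–19: 1718 × 0.972 = 1670
20–29: 6242 × 0.946 = 5905
30–39: 9012 × 0.962 = 8670
40+: 16927 × 0.954 + 23824 × 0.689 = 16148 + 16415 = 32563
→ [6432, 1670, 5905, 8670, 32563]
Total after period 3: 6432 + 1670 + 5905 + 8670 + 32563 = 55240

55240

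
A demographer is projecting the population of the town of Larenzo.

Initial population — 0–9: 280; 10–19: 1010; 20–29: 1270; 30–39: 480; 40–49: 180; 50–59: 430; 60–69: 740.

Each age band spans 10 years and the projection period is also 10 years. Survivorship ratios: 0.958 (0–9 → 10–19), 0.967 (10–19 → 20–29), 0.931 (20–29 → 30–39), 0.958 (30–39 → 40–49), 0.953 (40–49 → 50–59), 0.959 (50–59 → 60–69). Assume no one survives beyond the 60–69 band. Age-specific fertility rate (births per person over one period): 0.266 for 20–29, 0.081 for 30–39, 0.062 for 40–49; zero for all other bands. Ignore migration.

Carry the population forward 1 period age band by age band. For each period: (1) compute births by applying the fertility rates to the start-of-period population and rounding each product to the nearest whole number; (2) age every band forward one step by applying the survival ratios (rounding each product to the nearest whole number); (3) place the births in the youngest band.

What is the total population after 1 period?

After projecting period 1:
Births: 1270 × 0.266 = 338 ; 480 × 0.081 = 39 ; 180 × 0.062 = 11 — total 388
10–19: 280 × 0.958 = 268
20–29: 1010 × 0.967 = 977
30–39: 1270 × 0.931 = 1182
40–49: 480 × 0.958 = 460
50–59: 180 × 0.953 = 172
60–69: 430 × 0.959 = 412
End of period: [388, 268, 977, 1182, 460, 172, 412]
Total after period 1: 388 + 268 + 977 + 1182 + 460 + 172 + 412 = 3859

3859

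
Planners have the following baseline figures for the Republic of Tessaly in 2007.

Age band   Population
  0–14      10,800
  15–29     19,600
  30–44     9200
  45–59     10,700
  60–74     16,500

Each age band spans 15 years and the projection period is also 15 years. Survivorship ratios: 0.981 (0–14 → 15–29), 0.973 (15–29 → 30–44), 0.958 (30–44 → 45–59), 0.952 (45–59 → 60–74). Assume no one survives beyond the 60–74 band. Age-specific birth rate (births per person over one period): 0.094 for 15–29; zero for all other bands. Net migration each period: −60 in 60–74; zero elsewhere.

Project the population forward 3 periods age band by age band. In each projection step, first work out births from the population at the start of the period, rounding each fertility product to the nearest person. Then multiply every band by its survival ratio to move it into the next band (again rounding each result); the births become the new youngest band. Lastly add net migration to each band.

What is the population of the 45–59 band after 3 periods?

9876

[period 1]
Births: 19600 × 0.094 = 1842
15–29: 10800 × 0.981 = 10595
30–44: 19600 × 0.973 = 19071
45–59: 9200 × 0.958 = 8814
60–74: 10700 × 0.952 = 10186
Net migration: 60–74 − 60 → 10126
Giving 1842 / 10595 / 19071 / 8814 / 10126.
[period 2]
Births: 10595 × 0.094 = 996
15–29: 1842 × 0.981 = 1807
30–44: 10595 × 0.973 = 10309
45–59: 19071 × 0.958 = 18270
60–74: 8814 × 0.952 = 8391
Net migration: 60–74 − 60 → 8331
Giving 996 / 1807 / 10309 / 18270 / 8331.
[period 3]
Births: 1807 × 0.094 = 170
15–29: 996 × 0.981 = 977
30–44: 1807 × 0.973 = 1758
45–59: 10309 × 0.958 = 9876
60–74: 18270 × 0.952 = 17393
Net migration: 60–74 − 60 → 17333
Giving 170 / 977 / 1758 / 9876 / 17333.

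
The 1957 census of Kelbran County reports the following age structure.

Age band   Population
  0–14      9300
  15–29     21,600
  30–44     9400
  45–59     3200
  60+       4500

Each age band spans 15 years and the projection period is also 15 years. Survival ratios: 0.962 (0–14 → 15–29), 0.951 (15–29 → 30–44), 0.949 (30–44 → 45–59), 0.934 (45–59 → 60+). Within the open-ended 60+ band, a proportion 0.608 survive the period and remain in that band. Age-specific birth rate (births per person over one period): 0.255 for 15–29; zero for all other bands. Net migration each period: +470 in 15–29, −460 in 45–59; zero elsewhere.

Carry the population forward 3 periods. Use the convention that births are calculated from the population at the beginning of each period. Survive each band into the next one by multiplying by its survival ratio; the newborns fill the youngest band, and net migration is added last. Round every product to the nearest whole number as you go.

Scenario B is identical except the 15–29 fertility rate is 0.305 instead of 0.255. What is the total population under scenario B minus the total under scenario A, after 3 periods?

2046

Call the bands 1 to 5, youngest first.
After projecting period 1:
Births: 21600 * 0.255 = 5508
Band 2: 9300 * 0.962 = 8947
Band 3: 21600 * 0.951 = 20542
Band 4: 9400 * 0.949 = 8921
Band 5: 3200 * 0.934 + 4500 * 0.608 = 2989 + 2736 = 5725
Net migration: Band 2 + 470 → 9417; Band 4 − 460 → 8461
→ [5508, 9417, 20542, 8461, 5725]
After projecting period 2:
Births: 9417 * 0.255 = 2401
Band 2: 5508 * 0.962 = 5299
Band 3: 9417 * 0.951 = 8956
Band 4: 20542 * 0.949 = 19494
Band 5: 8461 * 0.934 + 5725 * 0.608 = 7903 + 3481 = 11384
Net migration: Band 2 + 470 → 5769; Band 4 − 460 → 19034
→ [2401, 5769, 8956, 19034, 11384]
After projecting period 3:
Births: 5769 * 0.255 = 1471
Band 2: 2401 * 0.962 = 2310
Band 3: 5769 * 0.951 = 5486
Band 4: 8956 * 0.949 = 8499
Band 5: 19034 * 0.934 + 11384 * 0.608 = 17778 + 6921 = 24699
Net migration: Band 2 + 470 → 2780; Band 4 − 460 → 8039
→ [1471, 2780, 5486, 8039, 24699]
Scenario A total after 3 periods: 42475
Scenario B projection —
After projecting period 1:
Births: 21600 * 0.305 = 6588
Band 2: 9300 * 0.962 = 8947
Band 3: 21600 * 0.951 = 20542
Band 4: 9400 * 0.949 = 8921
Band 5: 3200 * 0.934 + 4500 * 0.608 = 2989 + 2736 = 5725
Net migration: Band 2 + 470 → 9417; Band 4 − 460 → 8461
→ [6588, 9417, 20542, 8461, 5725]
After projecting period 2:
Births: 9417 * 0.305 = 2872
Band 2: 6588 * 0.962 = 6338
Band 3: 9417 * 0.951 = 8956
Band 4: 20542 * 0.949 = 19494
Band 5: 8461 * 0.934 + 5725 * 0.608 = 7903 + 3481 = 11384
Net migration: Band 2 + 470 → 6808; Band 4 − 460 → 19034
→ [2872, 6808, 8956, 19034, 11384]
After projecting period 3:
Births: 6808 * 0.305 = 2076
Band 2: 2872 * 0.962 = 2763
Band 3: 6808 * 0.951 = 6474
Band 4: 8956 * 0.949 = 8499
Band 5: 19034 * 0.934 + 11384 * 0.608 = 17778 + 6921 = 24699
Net migration: Band 2 + 470 → 3233; Band 4 − 460 → 8039
→ [2076, 3233, 6474, 8039, 24699]
Scenario B total after 3 periods: 44521
Difference B − A = 44521 − 42475 = 2046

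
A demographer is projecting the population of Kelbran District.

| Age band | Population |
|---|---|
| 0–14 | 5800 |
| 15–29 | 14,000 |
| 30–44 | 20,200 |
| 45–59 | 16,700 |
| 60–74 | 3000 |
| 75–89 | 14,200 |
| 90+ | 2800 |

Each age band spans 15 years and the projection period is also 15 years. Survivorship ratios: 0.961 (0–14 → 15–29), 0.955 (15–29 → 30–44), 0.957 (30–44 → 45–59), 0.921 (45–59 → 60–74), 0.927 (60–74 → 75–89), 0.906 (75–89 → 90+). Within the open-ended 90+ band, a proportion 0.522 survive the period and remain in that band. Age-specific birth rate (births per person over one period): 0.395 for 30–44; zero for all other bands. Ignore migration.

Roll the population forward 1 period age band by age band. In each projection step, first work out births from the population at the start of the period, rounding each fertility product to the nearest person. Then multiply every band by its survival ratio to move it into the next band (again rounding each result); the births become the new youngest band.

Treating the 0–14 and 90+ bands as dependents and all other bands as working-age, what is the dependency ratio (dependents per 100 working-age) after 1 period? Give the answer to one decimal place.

— Period 1 —
Births: 20200 × 0.395 = 7979
15–29: 5800 × 0.961 = 5574
30–44: 14000 × 0.955 = 13370
45–59: 20200 × 0.957 = 19331
60–74: 16700 × 0.921 = 15381
75–89: 3000 × 0.927 = 2781
90+: 14200 × 0.906 + 2800 × 0.522 = 12865 + 1462 = 14327
→ [7979, 5574, 13370, 19331, 15381, 2781, 14327]
Dependents (band 0–14 + band 90+) = 7979 + 14327 = 22306; working-age = 56437; ratio = 22306/56437 × 100 = 39.5

39.5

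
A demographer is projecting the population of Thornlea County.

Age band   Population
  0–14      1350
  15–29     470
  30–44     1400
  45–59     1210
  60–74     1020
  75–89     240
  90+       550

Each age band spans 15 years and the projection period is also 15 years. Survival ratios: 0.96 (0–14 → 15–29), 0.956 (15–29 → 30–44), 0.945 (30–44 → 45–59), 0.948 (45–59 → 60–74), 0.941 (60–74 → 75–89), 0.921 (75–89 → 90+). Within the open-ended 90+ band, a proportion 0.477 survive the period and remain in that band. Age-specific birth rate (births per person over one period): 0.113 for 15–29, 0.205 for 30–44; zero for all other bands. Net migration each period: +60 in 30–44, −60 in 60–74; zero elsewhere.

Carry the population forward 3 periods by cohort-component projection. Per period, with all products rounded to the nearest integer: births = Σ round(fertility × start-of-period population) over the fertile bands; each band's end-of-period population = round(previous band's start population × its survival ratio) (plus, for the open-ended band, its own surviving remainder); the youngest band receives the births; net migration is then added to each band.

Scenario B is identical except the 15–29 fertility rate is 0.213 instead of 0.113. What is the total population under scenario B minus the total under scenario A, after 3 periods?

211

Call the bands 1 to 7, youngest first.
After projecting period 1:
Births: 470 × 0.113 = 53  |  1400 × 0.205 = 287 → 340
Band 2: 1350 × 0.96 = 1296
Band 3: 470 × 0.956 = 449
Band 4: 1400 × 0.945 = 1323
Band 5: 1210 × 0.948 = 1147
Band 6: 1020 × 0.941 = 960
Band 7: 240 × 0.921 + 550 × 0.477 = 221 + 262 = 483
Net migration: Band 3 + 60 → 509; Band 5 − 60 → 1087
Giving 340 / 1296 / 509 / 1323 / 1087 / 960 / 483.
After projecting period 2:
Births: 1296 × 0.113 = 146  |  509 × 0.205 = 104 → 250
Band 2: 340 × 0.96 = 326
Band 3: 1296 × 0.956 = 1239
Band 4: 509 × 0.945 = 481
Band 5: 1323 × 0.948 = 1254
Band 6: 1087 × 0.941 = 1023
Band 7: 960 × 0.921 + 483 × 0.477 = 884 + 230 = 1114
Net migration: Band 3 + 60 → 1299; Band 5 − 60 → 1194
Giving 250 / 326 / 1299 / 481 / 1194 / 1023 / 1114.
After projecting period 3:
Births: 326 × 0.113 = 37  |  1299 × 0.205 = 266 → 303
Band 2: 250 × 0.96 = 240
Band 3: 326 × 0.956 = 312
Band 4: 1299 × 0.945 = 1228
Band 5: 481 × 0.948 = 456
Band 6: 1194 × 0.941 = 1124
Band 7: 1023 × 0.921 + 1114 × 0.477 = 942 + 531 = 1473
Net migration: Band 3 + 60 → 372; Band 5 − 60 → 396
Giving 303 / 240 / 372 / 1228 / 396 / 1124 / 1473.
Scenario A total after 3 periods: 5136
Scenario B projection —
After projecting period 1:
Births: 470 × 0.213 = 100  |  1400 × 0.205 = 287 → 387
Band 2: 1350 × 0.96 = 1296
Band 3: 470 × 0.956 = 449
Band 4: 1400 × 0.945 = 1323
Band 5: 1210 × 0.948 = 1147
Band 6: 1020 × 0.941 = 960
Band 7: 240 × 0.921 + 550 × 0.477 = 221 + 262 = 483
Net migration: Band 3 + 60 → 509; Band 5 − 60 → 1087
Giving 387 / 1296 / 509 / 1323 / 1087 / 960 / 483.
After projecting period 2:
Births: 1296 × 0.213 = 276  |  509 × 0.205 = 104 → 380
Band 2: 387 × 0.96 = 372
Band 3: 1296 × 0.956 = 1239
Band 4: 509 × 0.945 = 481
Band 5: 1323 × 0.948 = 1254
Band 6: 1087 × 0.941 = 1023
Band 7: 960 × 0.921 + 483 × 0.477 = 884 + 230 = 1114
Net migration: Band 3 + 60 → 1299; Band 5 − 60 → 1194
Giving 380 / 372 / 1299 / 481 / 1194 / 1023 / 1114.
After projecting period 3:
Births: 372 × 0.213 = 79  |  1299 × 0.205 = 266 → 345
Band 2: 380 × 0.96 = 365
Band 3: 372 × 0.956 = 356
Band 4: 1299 × 0.945 = 1228
Band 5: 481 × 0.948 = 456
Band 6: 1194 × 0.941 = 1124
Band 7: 1023 × 0.921 + 1114 × 0.477 = 942 + 531 = 1473
Net migration: Band 3 + 60 → 416; Band 5 − 60 → 396
Giving 345 / 365 / 416 / 1228 / 396 / 1124 / 1473.
Scenario B total after 3 periods: 5347
Difference B − A = 5347 − 5136 = 211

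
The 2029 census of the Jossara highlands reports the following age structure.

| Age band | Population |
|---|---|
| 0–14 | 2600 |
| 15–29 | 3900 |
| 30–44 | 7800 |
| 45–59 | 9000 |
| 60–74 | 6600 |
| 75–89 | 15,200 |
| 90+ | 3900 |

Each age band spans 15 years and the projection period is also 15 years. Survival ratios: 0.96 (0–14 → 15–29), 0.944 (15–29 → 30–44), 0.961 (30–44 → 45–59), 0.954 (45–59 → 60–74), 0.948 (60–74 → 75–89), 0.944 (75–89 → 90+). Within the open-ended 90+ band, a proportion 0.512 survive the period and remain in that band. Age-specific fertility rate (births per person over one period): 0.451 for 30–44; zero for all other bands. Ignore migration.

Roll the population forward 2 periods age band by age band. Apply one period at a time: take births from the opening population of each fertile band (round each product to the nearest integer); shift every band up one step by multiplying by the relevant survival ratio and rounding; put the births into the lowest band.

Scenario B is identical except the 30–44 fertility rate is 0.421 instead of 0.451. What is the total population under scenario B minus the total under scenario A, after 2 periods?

-335

— Period 1 —
Births: 7800 × 0.451 = 3518
15–29: 2600 × 0.96 = 2496
30–44: 3900 × 0.944 = 3682
45–59: 7800 × 0.961 = 7496
60–74: 9000 × 0.954 = 8586
75–89: 6600 × 0.948 = 6257
90+: 15200 × 0.944 + 3900 × 0.512 = 14349 + 1997 = 16346
→ [3518, 2496, 3682, 7496, 8586, 6257, 16346]
— Period 2 —
Births: 3682 × 0.451 = 1661
15–29: 3518 × 0.96 = 3377
30–44: 2496 × 0.944 = 2356
45–59: 3682 × 0.961 = 3538
60–74: 7496 × 0.954 = 7151
75–89: 8586 × 0.948 = 8140
90+: 6257 × 0.944 + 16346 × 0.512 = 5907 + 8369 = 14276
→ [1661, 3377, 2356, 3538, 7151, 8140, 14276]
Scenario A total after 2 periods: 40499
Scenario B projection —
— Period 1 —
Births: 7800 × 0.421 = 3284
15–29: 2600 × 0.96 = 2496
30–44: 3900 × 0.944 = 3682
45–59: 7800 × 0.961 = 7496
60–74: 9000 × 0.954 = 8586
75–89: 6600 × 0.948 = 6257
90+: 15200 × 0.944 + 3900 × 0.512 = 14349 + 1997 = 16346
→ [3284, 2496, 3682, 7496, 8586, 6257, 16346]
— Period 2 —
Births: 3682 × 0.421 = 1550
15–29: 3284 × 0.96 = 3153
30–44: 2496 × 0.944 = 2356
45–59: 3682 × 0.961 = 3538
60–74: 7496 × 0.954 = 7151
75–89: 8586 × 0.948 = 8140
90+: 6257 × 0.944 + 16346 × 0.512 = 5907 + 8369 = 14276
→ [1550, 3153, 2356, 3538, 7151, 8140, 14276]
Scenario B total after 2 periods: 40164
Difference B − A = 40164 − 40499 = -335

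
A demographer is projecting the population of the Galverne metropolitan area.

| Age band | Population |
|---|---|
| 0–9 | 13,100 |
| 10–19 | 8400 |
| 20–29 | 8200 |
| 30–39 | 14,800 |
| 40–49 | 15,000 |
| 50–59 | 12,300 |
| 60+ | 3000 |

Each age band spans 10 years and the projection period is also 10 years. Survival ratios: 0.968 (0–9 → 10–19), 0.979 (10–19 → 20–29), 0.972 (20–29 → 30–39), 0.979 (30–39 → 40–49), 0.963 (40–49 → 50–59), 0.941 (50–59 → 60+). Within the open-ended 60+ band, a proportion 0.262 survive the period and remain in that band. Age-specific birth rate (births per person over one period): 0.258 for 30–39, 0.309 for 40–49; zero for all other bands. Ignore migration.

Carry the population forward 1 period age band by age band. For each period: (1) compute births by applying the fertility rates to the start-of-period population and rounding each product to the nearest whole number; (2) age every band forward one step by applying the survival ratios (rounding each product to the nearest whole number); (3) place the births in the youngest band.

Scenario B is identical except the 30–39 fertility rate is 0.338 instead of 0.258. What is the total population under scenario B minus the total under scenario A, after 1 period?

1184

Period 1.
Births: 14800 × 0.258 = 3818, 15000 × 0.309 = 4635 → total 8453
10–19: 13100 × 0.968 = 12681
20–29: 8400 × 0.979 = 8224
30–39: 8200 × 0.972 = 7970
40–49: 14800 × 0.979 = 14489
50–59: 15000 × 0.963 = 14445
60+: 12300 × 0.941 + 3000 × 0.262 = 11574 + 786 = 12360
Giving 8453 / 12681 / 8224 / 7970 / 14489 / 14445 / 12360.
Scenario A total after 1 period: 78622
Scenario B projection —
Period 1.
Births: 14800 × 0.338 = 5002, 15000 × 0.309 = 4635 → total 9637
10–19: 13100 × 0.968 = 12681
20–29: 8400 × 0.979 = 8224
30–39: 8200 × 0.972 = 7970
40–49: 14800 × 0.979 = 14489
50–59: 15000 × 0.963 = 14445
60+: 12300 × 0.941 + 3000 × 0.262 = 11574 + 786 = 12360
Giving 9637 / 12681 / 8224 / 7970 / 14489 / 14445 / 12360.
Scenario B total after 1 period: 79806
Difference B − A = 79806 − 78622 = 1184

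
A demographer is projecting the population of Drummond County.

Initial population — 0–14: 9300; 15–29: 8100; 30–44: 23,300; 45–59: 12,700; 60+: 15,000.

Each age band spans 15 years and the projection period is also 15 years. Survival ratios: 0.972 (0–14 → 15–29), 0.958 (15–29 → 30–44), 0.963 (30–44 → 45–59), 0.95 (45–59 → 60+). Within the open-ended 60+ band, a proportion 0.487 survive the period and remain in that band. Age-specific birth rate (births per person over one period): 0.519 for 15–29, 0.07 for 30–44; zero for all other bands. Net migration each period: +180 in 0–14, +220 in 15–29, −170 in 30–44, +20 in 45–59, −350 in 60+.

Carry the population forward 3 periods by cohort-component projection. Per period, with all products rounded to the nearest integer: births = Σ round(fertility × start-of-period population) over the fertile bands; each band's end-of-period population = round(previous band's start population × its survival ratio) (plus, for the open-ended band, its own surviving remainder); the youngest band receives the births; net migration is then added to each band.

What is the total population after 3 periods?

Call the bands 1 to 5, youngest first.
After projecting period 1:
Births: 8100 × 0.519 = 4204, 23300 × 0.07 = 1631 → 5835
Band 2: 9300 × 0.972 = 9040
Band 3: 8100 × 0.958 = 7760
Band 4: 23300 × 0.963 = 22438
Band 5: 12700 × 0.95 + 15000 × 0.487 = 12065 + 7305 = 19370
Net migration: Band 1 + 180 → 6015; Band 2 + 220 → 9260; Band 3 − 170 → 7590; Band 4 + 20 → 22458; Band 5 − 350 → 19020
→ [6015, 9260, 7590, 22458, 19020]
After projecting period 2:
Births: 9260 × 0.519 = 4806, 7590 × 0.07 = 531 → 5337
Band 2: 6015 × 0.972 = 5847
Band 3: 9260 × 0.958 = 8871
Band 4: 7590 × 0.963 = 7309
Band 5: 22458 × 0.95 + 19020 × 0.487 = 21335 + 9263 = 30598
Net migration: Band 1 + 180 → 5517; Band 2 + 220 → 6067; Band 3 − 170 → 8701; Band 4 + 20 → 7329; Band 5 − 350 → 30248
→ [5517, 6067, 8701, 7329, 30248]
After projecting period 3:
Births: 6067 × 0.519 = 3149, 8701 × 0.07 = 609 → 3758
Band 2: 5517 × 0.972 = 5363
Band 3: 6067 × 0.958 = 5812
Band 4: 8701 × 0.963 = 8379
Band 5: 7329 × 0.95 + 30248 × 0.487 = 6963 + 14731 = 21694
Net migration: Band 1 + 180 → 3938; Band 2 + 220 → 5583; Band 3 − 170 → 5642; Band 4 + 20 → 8399; Band 5 − 350 → 21344
→ [3938, 5583, 5642, 8399, 21344]
Total after period 3: 3938 + 5583 + 5642 + 8399 + 21344 = 44906

44906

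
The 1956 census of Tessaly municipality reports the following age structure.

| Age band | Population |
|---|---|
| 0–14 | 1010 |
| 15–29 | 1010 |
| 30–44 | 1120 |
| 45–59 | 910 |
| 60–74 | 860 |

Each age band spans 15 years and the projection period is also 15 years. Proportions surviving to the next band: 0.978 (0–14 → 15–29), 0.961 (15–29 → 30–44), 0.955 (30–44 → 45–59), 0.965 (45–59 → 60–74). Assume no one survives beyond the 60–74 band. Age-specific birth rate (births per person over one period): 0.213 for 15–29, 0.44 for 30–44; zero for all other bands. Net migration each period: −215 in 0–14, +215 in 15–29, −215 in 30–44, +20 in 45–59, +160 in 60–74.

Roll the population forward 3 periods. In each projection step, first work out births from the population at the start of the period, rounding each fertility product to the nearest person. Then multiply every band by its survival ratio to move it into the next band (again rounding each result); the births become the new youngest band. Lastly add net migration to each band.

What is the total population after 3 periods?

Let group 1 be 0–14 through group 5 = 60–74.
[period 1]
Births: 1010 × 0.213 = 215  |  1120 × 0.44 = 493 → 708
Group 2: 1010 × 0.978 = 988
Group 3: 1010 × 0.961 = 971
Group 4: 1120 × 0.955 = 1070
Group 5: 910 × 0.965 = 878
Net migration: Group 1 − 215 → 493; Group 2 + 215 → 1203; Group 3 − 215 → 756; Group 4 + 20 → 1090; Group 5 + 160 → 1038
Population now: 0–14=493, 15–29=1203, 30–44=756, 45–59=1090, 60–74=1038
[period 2]
Births: 1203 × 0.213 = 256  |  756 × 0.44 = 333 → 589
Group 2: 493 × 0.978 = 482
Group 3: 1203 × 0.961 = 1156
Group 4: 756 × 0.955 = 722
Group 5: 1090 × 0.965 = 1052
Net migration: Group 1 − 215 → 374; Group 2 + 215 → 697; Group 3 − 215 → 941; Group 4 + 20 → 742; Group 5 + 160 → 1212
Population now: 0–14=374, 15–29=697, 30–44=941, 45–59=742, 60–74=1212
[period 3]
Births: 697 × 0.213 = 148  |  941 × 0.44 = 414 → 562
Group 2: 374 × 0.978 = 366
Group 3: 697 × 0.961 = 670
Group 4: 941 × 0.955 = 899
Group 5: 742 × 0.965 = 716
Net migration: Group 1 − 215 → 347; Group 2 + 215 → 581; Group 3 − 215 → 455; Group 4 + 20 → 919; Group 5 + 160 → 876
Population now: 0–14=347, 15–29=581, 30–44=455, 45–59=919, 60–74=876
Total after period 3: 347 + 581 + 455 + 919 + 876 = 3178

3178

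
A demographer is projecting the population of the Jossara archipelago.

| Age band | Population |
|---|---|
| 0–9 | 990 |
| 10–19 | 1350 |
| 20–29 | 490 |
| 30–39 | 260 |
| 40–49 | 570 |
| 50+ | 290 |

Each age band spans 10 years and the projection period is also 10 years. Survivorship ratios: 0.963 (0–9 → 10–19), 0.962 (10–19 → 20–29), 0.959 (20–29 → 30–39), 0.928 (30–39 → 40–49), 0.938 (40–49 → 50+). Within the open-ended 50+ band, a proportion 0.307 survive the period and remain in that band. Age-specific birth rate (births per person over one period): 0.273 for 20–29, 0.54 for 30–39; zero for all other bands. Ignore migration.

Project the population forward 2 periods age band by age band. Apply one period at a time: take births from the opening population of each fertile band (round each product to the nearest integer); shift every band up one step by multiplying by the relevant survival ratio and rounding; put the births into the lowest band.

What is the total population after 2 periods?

3890

[period 1]
Births: 490 * 0.273 = 134 ; 260 * 0.54 = 140 — total 274
10–19: 990 * 0.963 = 953
20–29: 1350 * 0.962 = 1299
30–39: 490 * 0.959 = 470
40–49: 260 * 0.928 = 241
50+: 570 * 0.938 + 290 * 0.307 = 535 + 89 = 624
→ [274, 953, 1299, 470, 241, 624]
[period 2]
Births: 1299 * 0.273 = 355 ; 470 * 0.54 = 254 — total 609
10–19: 274 * 0.963 = 264
20–29: 953 * 0.962 = 917
30–39: 1299 * 0.959 = 1246
40–49: 470 * 0.928 = 436
50+: 241 * 0.938 + 624 * 0.307 = 226 + 192 = 418
→ [609, 264, 917, 1246, 436, 418]
Total after period 2: 609 + 264 + 917 + 1246 + 436 + 418 = 3890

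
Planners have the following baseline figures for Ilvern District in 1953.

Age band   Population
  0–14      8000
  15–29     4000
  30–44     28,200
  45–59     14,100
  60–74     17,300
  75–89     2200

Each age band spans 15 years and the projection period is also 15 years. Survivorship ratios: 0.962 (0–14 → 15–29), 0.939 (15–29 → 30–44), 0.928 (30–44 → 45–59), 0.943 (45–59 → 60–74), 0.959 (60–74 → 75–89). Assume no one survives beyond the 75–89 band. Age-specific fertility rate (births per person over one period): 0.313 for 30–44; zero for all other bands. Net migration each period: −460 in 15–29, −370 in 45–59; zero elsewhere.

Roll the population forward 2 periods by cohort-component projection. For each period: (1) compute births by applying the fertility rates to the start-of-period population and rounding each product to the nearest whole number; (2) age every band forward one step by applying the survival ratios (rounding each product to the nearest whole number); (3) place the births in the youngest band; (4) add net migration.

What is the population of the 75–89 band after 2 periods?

12751

After projecting period 1:
Births: 28200 × 0.313 = 8827
15–29: 8000 × 0.962 = 7696
30–44: 4000 × 0.939 = 3756
45–59: 28200 × 0.928 = 26170
60–74: 14100 × 0.943 = 13296
75–89: 17300 × 0.959 = 16591
Net migration: 15–29 − 460 → 7236; 45–59 − 370 → 25800
Giving 8827 / 7236 / 3756 / 25800 / 13296 / 16591.
After projecting period 2:
Births: 3756 × 0.313 = 1176
15–29: 8827 × 0.962 = 8492
30–44: 7236 × 0.939 = 6795
45–59: 3756 × 0.928 = 3486
60–74: 25800 × 0.943 = 24329
75–89: 13296 × 0.959 = 12751
Net migration: 15–29 − 460 → 8032; 45–59 − 370 → 3116
Giving 1176 / 8032 / 6795 / 3116 / 24329 / 12751.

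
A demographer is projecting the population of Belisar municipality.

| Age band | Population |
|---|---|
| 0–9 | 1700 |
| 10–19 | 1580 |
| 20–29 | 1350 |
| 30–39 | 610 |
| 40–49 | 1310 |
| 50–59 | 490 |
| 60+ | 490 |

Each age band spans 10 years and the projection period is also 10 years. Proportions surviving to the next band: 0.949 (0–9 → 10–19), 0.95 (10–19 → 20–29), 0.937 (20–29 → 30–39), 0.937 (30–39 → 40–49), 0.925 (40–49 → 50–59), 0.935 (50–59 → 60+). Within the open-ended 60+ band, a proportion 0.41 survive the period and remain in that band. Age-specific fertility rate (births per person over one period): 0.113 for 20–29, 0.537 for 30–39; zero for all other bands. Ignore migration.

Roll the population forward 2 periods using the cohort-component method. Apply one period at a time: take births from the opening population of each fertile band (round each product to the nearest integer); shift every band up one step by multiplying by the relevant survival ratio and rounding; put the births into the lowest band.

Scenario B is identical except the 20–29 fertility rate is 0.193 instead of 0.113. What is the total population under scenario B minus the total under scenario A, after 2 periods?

[period 1]
Births: 1350 * 0.113 = 153  |  610 * 0.537 = 328 → total 481
10–19: 1700 * 0.949 = 1613
20–29: 1580 * 0.95 = 1501
30–39: 1350 * 0.937 = 1265
40–49: 610 * 0.937 = 572
50–59: 1310 * 0.925 = 1212
60+: 490 * 0.935 + 490 * 0.41 = 458 + 201 = 659
→ [481, 1613, 1501, 1265, 572, 1212, 659]
[period 2]
Births: 1501 * 0.113 = 170  |  1265 * 0.537 = 679 → total 849
10–19: 481 * 0.949 = 456
20–29: 1613 * 0.95 = 1532
30–39: 1501 * 0.937 = 1406
40–49: 1265 * 0.937 = 1185
50–59: 572 * 0.925 = 529
60+: 1212 * 0.935 + 659 * 0.41 = 1133 + 270 = 1403
→ [849, 456, 1532, 1406, 1185, 529, 1403]
Scenario A total after 2 periods: 7360
Scenario B projection —
[period 1]
Births: 1350 * 0.193 = 261  |  610 * 0.537 = 328 → total 589
10–19: 1700 * 0.949 = 1613
20–29: 1580 * 0.95 = 1501
30–39: 1350 * 0.937 = 1265
40–49: 610 * 0.937 = 572
50–59: 1310 * 0.925 = 1212
60+: 490 * 0.935 + 490 * 0.41 = 458 + 201 = 659
→ [589, 1613, 1501, 1265, 572, 1212, 659]
[period 2]
Births: 1501 * 0.193 = 290  |  1265 * 0.537 = 679 → total 969
10–19: 589 * 0.949 = 559
20–29: 1613 * 0.95 = 1532
30–39: 1501 * 0.937 = 1406
40–49: 1265 * 0.937 = 1185
50–59: 572 * 0.925 = 529
60+: 1212 * 0.935 + 659 * 0.41 = 1133 + 270 = 1403
→ [969, 559, 1532, 1406, 1185, 529, 1403]
Scenario B total after 2 periods: 7583
Difference B − A = 7583 − 7360 = 223

223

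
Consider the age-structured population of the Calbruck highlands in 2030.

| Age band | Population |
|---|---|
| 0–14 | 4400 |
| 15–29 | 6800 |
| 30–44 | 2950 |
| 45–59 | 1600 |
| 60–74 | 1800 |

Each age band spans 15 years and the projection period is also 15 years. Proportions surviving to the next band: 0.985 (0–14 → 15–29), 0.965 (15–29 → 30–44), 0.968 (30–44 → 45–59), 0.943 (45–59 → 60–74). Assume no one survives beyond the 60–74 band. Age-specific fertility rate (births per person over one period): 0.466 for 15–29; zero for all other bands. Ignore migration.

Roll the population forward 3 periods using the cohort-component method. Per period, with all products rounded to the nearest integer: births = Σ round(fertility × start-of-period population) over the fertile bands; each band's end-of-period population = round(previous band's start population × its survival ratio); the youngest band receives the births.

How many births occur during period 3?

1454

— Period 1 —
Births: 6800 * 0.466 = 3169
15–29: 4400 * 0.985 = 4334
30–44: 6800 * 0.965 = 6562
45–59: 2950 * 0.968 = 2856
60–74: 1600 * 0.943 = 1509
→ [3169, 4334, 6562, 2856, 1509]
— Period 2 —
Births: 4334 * 0.466 = 2020
15–29: 3169 * 0.985 = 3121
30–44: 4334 * 0.965 = 4182
45–59: 6562 * 0.968 = 6352
60–74: 2856 * 0.943 = 2693
→ [2020, 3121, 4182, 6352, 2693]
— Period 3 —
Births: 3121 * 0.466 = 1454
15–29: 2020 * 0.985 = 1990
30–44: 3121 * 0.965 = 3012
45–59: 4182 * 0.968 = 4048
60–74: 6352 * 0.943 = 5990
→ [1454, 1990, 3012, 4048, 5990]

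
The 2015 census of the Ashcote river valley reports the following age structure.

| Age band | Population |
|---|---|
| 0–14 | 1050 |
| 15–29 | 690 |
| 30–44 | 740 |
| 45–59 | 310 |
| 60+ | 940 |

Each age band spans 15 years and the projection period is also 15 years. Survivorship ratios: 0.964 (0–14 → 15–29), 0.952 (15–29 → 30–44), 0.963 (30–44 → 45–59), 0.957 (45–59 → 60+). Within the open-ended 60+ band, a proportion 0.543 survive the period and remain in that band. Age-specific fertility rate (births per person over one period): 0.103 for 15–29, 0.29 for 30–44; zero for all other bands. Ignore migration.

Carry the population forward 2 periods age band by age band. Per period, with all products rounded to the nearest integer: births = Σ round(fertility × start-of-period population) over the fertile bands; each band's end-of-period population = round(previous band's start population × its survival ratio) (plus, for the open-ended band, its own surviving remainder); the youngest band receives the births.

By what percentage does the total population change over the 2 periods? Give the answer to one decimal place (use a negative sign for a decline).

-11.9

(Groups numbered youngest = 1 to oldest = 5.)
Period 1:
Births: 690 × 0.103 = 71, 740 × 0.29 = 215 → 286
Group 2: 1050 × 0.964 = 1012
Group 3: 690 × 0.952 = 657
Group 4: 740 × 0.963 = 713
Group 5: 310 × 0.957 + 940 × 0.543 = 297 + 510 = 807
Giving 286 / 1012 / 657 / 713 / 807.
Period 2:
Births: 1012 × 0.103 = 104, 657 × 0.29 = 191 → 295
Group 2: 286 × 0.964 = 276
Group 3: 1012 × 0.952 = 963
Group 4: 657 × 0.963 = 633
Group 5: 713 × 0.957 + 807 × 0.543 = 682 + 438 = 1120
Giving 295 / 276 / 963 / 633 / 1120.
Total: 3730 → 3287; change = -443; percentage change = -11.9%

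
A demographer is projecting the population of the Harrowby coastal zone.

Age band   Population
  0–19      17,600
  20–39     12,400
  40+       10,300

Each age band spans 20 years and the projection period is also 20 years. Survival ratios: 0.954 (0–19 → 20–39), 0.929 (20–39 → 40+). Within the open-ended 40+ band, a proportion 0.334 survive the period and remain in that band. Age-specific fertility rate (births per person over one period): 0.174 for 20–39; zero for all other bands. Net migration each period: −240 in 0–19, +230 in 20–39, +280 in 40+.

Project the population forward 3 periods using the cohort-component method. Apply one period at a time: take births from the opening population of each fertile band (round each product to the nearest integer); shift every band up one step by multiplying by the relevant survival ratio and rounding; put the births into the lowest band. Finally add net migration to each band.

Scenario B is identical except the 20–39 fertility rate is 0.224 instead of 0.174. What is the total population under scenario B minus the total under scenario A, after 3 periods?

[period 1]
Births: 12400 × 0.174 = 2158
20–39: 17600 × 0.954 = 16790
40+: 12400 × 0.929 + 10300 × 0.334 = 11520 + 3440 = 14960
Net migration: 0–19 − 240 → 1918; 20–39 + 230 → 17020; 40+ + 280 → 15240
Population now: 0–19=1918, 20–39=17020, 40+=15240
[period 2]
Births: 17020 × 0.174 = 2961
20–39: 1918 × 0.954 = 1830
40+: 17020 × 0.929 + 15240 × 0.334 = 15812 + 5090 = 20902
Net migration: 0–19 − 240 → 2721; 20–39 + 230 → 2060; 40+ + 280 → 21182
Population now: 0–19=2721, 20–39=2060, 40+=21182
[period 3]
Births: 2060 × 0.174 = 358
20–39: 2721 × 0.954 = 2596
40+: 2060 × 0.929 + 21182 × 0.334 = 1914 + 7075 = 8989
Net migration: 0–19 − 240 → 118; 20–39 + 230 → 2826; 40+ + 280 → 9269
Population now: 0–19=118, 20–39=2826, 40+=9269
Scenario A total after 3 periods: 12213
Scenario B projection —
[period 1]
Births: 12400 × 0.224 = 2778
20–39: 17600 × 0.954 = 16790
40+: 12400 × 0.929 + 10300 × 0.334 = 11520 + 3440 = 14960
Net migration: 0–19 − 240 → 2538; 20–39 + 230 → 17020; 40+ + 280 → 15240
Population now: 0–19=2538, 20–39=17020, 40+=15240
[period 2]
Births: 17020 × 0.224 = 3812
20–39: 2538 × 0.954 = 2421
40+: 17020 × 0.929 + 15240 × 0.334 = 15812 + 5090 = 20902
Net migration: 0–19 − 240 → 3572; 20–39 + 230 → 2651; 40+ + 280 → 21182
Population now: 0–19=3572, 20–39=2651, 40+=21182
[period 3]
Births: 2651 × 0.224 = 594
20–39: 3572 × 0.954 = 3408
40+: 2651 × 0.929 + 21182 × 0.334 = 2463 + 7075 = 9538
Net migration: 0–19 − 240 → 354; 20–39 + 230 → 3638; 40+ + 280 → 9818
Population now: 0–19=354, 20–39=3638, 40+=9818
Scenario B total after 3 periods: 13810
Difference B − A = 13810 − 12213 = 1597

1597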